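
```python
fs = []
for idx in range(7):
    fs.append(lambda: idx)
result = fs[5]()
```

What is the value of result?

Step 1: The loop creates 7 lambdas, all referencing the same variable idx.
Step 2: After the loop, idx = 6 (final value).
Step 3: fs[5]() looks up idx at call time and finds 6. This is the late binding gotcha. result = 6

The answer is 6.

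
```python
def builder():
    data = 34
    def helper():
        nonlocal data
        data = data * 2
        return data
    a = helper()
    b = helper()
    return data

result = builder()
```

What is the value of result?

Step 1: data starts at 34.
Step 2: First helper(): data = 34 * 2 = 68.
Step 3: Second helper(): data = 68 * 2 = 136.
Step 4: result = 136

The answer is 136.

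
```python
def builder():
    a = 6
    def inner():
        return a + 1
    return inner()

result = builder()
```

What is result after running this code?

Step 1: builder() defines a = 6.
Step 2: inner() reads a = 6 from enclosing scope, returns 6 + 1 = 7.
Step 3: result = 7

The answer is 7.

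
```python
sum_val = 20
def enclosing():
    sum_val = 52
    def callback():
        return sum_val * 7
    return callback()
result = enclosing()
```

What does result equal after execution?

Step 1: enclosing() shadows global sum_val with sum_val = 52.
Step 2: callback() finds sum_val = 52 in enclosing scope, computes 52 * 7 = 364.
Step 3: result = 364

The answer is 364.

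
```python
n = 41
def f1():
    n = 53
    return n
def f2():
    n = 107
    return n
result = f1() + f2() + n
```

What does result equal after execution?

Step 1: Each function shadows global n with its own local.
Step 2: f1() returns 53, f2() returns 107.
Step 3: Global n = 41 is unchanged. result = 53 + 107 + 41 = 201

The answer is 201.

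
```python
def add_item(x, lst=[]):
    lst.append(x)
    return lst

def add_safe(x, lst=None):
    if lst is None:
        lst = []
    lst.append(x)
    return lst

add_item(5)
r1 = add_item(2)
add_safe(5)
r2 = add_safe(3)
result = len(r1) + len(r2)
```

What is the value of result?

Step 1: add_item shares mutable default: after 2 calls, lst = [5, 2], len = 2.
Step 2: add_safe creates fresh list each time: r2 = [3], len = 1.
Step 3: result = 2 + 1 = 3

The answer is 3.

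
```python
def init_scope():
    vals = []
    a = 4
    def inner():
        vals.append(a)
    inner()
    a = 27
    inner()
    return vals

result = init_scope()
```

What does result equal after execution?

Step 1: a = 4. inner() appends current a to vals.
Step 2: First inner(): appends 4. Then a = 27.
Step 3: Second inner(): appends 27 (closure sees updated a). result = [4, 27]

The answer is [4, 27].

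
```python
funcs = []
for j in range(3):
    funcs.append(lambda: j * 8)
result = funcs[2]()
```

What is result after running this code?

Step 1: All lambdas reference the same variable j (late binding).
Step 2: After the loop, j = 2. Every lambda returns j * 8.
Step 3: funcs[2]() = 2 * 8 = 16

The answer is 16.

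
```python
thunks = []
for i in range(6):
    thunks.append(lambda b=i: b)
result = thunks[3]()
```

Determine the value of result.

Step 1: Default argument b=i captures i's value at each iteration.
Step 2: thunks[3] captured b = 3 when i was 3.
Step 3: result = 3

The answer is 3.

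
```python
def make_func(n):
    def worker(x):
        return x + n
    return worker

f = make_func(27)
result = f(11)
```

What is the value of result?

Step 1: make_func(27) creates a closure that captures n = 27.
Step 2: f(11) calls the closure with x = 11, returning 11 + 27 = 38.
Step 3: result = 38

The answer is 38.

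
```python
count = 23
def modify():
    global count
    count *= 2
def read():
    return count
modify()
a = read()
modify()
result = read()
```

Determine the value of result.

Step 1: count = 23.
Step 2: First modify(): count = 23 * 2 = 46.
Step 3: Second modify(): count = 46 * 2 = 92.
Step 4: read() returns 92

The answer is 92.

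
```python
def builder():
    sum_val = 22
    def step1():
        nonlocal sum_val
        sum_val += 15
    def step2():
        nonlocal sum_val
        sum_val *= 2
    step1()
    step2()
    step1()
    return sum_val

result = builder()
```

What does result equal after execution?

Step 1: sum_val = 22.
Step 2: step1(): sum_val = 22 + 15 = 37.
Step 3: step2(): sum_val = 37 * 2 = 74.
Step 4: step1(): sum_val = 74 + 15 = 89. result = 89

The answer is 89.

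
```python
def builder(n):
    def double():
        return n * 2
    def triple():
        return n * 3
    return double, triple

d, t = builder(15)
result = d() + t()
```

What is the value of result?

Step 1: Both closures capture the same n = 15.
Step 2: d() = 15 * 2 = 30, t() = 15 * 3 = 45.
Step 3: result = 30 + 45 = 75

The answer is 75.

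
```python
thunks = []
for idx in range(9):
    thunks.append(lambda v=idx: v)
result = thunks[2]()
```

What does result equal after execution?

Step 1: Default argument v=idx captures idx's value at each iteration.
Step 2: thunks[2] captured v = 2 when idx was 2.
Step 3: result = 2

The answer is 2.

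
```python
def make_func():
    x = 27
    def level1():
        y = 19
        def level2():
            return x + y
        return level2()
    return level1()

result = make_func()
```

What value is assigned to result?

Step 1: x = 27 in make_func. y = 19 in level1.
Step 2: level2() reads x = 27 and y = 19 from enclosing scopes.
Step 3: result = 27 + 19 = 46

The answer is 46.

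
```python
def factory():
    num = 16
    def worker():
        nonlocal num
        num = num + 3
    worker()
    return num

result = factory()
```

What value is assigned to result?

Step 1: factory() sets num = 16.
Step 2: worker() uses nonlocal to modify num in factory's scope: num = 16 + 3 = 19.
Step 3: factory() returns the modified num = 19

The answer is 19.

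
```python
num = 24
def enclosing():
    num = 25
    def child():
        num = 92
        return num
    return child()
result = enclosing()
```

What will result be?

Step 1: Three scopes define num: global (24), enclosing (25), child (92).
Step 2: child() has its own local num = 92, which shadows both enclosing and global.
Step 3: result = 92 (local wins in LEGB)

The answer is 92.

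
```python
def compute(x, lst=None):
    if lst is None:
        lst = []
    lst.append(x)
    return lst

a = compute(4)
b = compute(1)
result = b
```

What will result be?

Step 1: None default with guard creates a NEW list each call.
Step 2: a = [4] (fresh list). b = [1] (another fresh list).
Step 3: result = [1] (this is the fix for mutable default)

The answer is [1].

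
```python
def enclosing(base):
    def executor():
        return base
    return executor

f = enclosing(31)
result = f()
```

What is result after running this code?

Step 1: enclosing(31) creates closure capturing base = 31.
Step 2: f() returns the captured base = 31.
Step 3: result = 31

The answer is 31.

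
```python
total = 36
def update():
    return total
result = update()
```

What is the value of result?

Step 1: total = 36 is defined in the global scope.
Step 2: update() looks up total. No local total exists, so Python checks the global scope via LEGB rule and finds total = 36.
Step 3: result = 36

The answer is 36.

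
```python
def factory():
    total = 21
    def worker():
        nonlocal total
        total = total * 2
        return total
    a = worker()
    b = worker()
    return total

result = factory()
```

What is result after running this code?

Step 1: total starts at 21.
Step 2: First worker(): total = 21 * 2 = 42.
Step 3: Second worker(): total = 42 * 2 = 84.
Step 4: result = 84

The answer is 84.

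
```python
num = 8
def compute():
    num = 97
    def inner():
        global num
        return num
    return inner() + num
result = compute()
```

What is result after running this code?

Step 1: Global num = 8. compute() shadows with local num = 97.
Step 2: inner() uses global keyword, so inner() returns global num = 8.
Step 3: compute() returns 8 + 97 = 105

The answer is 105.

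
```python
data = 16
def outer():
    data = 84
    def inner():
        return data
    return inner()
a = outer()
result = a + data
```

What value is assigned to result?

Step 1: outer() has local data = 84. inner() reads from enclosing.
Step 2: outer() returns 84. Global data = 16 unchanged.
Step 3: result = 84 + 16 = 100

The answer is 100.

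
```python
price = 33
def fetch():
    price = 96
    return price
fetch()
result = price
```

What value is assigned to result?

Step 1: Global price = 33.
Step 2: fetch() creates local price = 96 (shadow, not modification).
Step 3: After fetch() returns, global price is unchanged. result = 33

The answer is 33.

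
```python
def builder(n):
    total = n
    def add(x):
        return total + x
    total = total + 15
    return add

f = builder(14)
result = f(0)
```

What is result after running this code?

Step 1: builder(14) sets total = 14, then total = 14 + 15 = 29.
Step 2: Closures capture by reference, so add sees total = 29.
Step 3: f(0) returns 29 + 0 = 29

The answer is 29.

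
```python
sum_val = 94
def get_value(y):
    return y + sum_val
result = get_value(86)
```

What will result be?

Step 1: sum_val = 94 is defined globally.
Step 2: get_value(86) uses parameter y = 86 and looks up sum_val from global scope = 94.
Step 3: result = 86 + 94 = 180

The answer is 180.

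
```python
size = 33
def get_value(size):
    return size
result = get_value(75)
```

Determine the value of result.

Step 1: Global size = 33.
Step 2: get_value(75) takes parameter size = 75, which shadows the global.
Step 3: result = 75

The answer is 75.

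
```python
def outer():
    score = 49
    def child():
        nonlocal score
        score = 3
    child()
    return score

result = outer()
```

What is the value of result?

Step 1: outer() sets score = 49.
Step 2: child() uses nonlocal to reassign score = 3.
Step 3: result = 3

The answer is 3.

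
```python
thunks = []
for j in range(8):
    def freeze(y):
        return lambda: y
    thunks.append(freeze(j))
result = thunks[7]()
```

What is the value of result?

Step 1: freeze(j) creates a new scope capturing y = j at call time.
Step 2: thunks[7] = freeze(7), so its lambda captures y = 7.
Step 3: result = 7 (closure factory fixes late binding)

The answer is 7.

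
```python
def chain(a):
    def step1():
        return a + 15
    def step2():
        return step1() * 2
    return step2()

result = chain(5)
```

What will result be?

Step 1: chain(5) captures a = 5.
Step 2: step2() calls step1() which returns 5 + 15 = 20.
Step 3: step2() returns 20 * 2 = 40

The answer is 40.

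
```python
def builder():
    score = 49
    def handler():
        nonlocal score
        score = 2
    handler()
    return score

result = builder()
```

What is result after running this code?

Step 1: builder() sets score = 49.
Step 2: handler() uses nonlocal to reassign score = 2.
Step 3: result = 2

The answer is 2.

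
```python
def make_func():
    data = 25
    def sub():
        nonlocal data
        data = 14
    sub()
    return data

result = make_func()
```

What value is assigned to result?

Step 1: make_func() sets data = 25.
Step 2: sub() uses nonlocal to reassign data = 14.
Step 3: result = 14

The answer is 14.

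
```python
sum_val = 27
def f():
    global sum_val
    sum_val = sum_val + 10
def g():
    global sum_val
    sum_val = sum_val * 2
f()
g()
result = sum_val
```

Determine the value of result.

Step 1: sum_val = 27.
Step 2: f() adds 10: sum_val = 27 + 10 = 37.
Step 3: g() doubles: sum_val = 37 * 2 = 74.
Step 4: result = 74

The answer is 74.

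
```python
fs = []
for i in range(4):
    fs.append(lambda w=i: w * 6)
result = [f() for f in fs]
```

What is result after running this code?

Step 1: Default arg w=i captures i at each iteration.
Step 2: fs[k] has w defaulting to k, returns k * 6.
Step 3: result = [0, 6, 12, 18]

The answer is [0, 6, 12, 18].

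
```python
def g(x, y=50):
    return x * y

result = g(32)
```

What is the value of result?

Step 1: g(32) uses default y = 50.
Step 2: Returns 32 * 50 = 1600.
Step 3: result = 1600

The answer is 1600.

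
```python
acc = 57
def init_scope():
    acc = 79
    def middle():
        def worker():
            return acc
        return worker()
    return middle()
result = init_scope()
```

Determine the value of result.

Step 1: init_scope() defines acc = 79. middle() and worker() have no local acc.
Step 2: worker() checks local (none), enclosing middle() (none), enclosing init_scope() and finds acc = 79.
Step 3: result = 79

The answer is 79.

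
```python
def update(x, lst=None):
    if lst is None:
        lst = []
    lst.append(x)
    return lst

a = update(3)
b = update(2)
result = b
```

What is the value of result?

Step 1: None default with guard creates a NEW list each call.
Step 2: a = [3] (fresh list). b = [2] (another fresh list).
Step 3: result = [2] (this is the fix for mutable default)

The answer is [2].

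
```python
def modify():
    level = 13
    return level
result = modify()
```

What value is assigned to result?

Step 1: modify() defines level = 13 in its local scope.
Step 2: return level finds the local variable level = 13.
Step 3: result = 13

The answer is 13.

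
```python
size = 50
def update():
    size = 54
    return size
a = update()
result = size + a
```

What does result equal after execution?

Step 1: Global size = 50. update() returns local size = 54.
Step 2: a = 54. Global size still = 50.
Step 3: result = 50 + 54 = 104

The answer is 104.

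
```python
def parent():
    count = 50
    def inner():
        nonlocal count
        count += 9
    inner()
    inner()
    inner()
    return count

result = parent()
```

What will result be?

Step 1: count starts at 50.
Step 2: inner() is called 3 times, each adding 9.
Step 3: count = 50 + 9 * 3 = 77

The answer is 77.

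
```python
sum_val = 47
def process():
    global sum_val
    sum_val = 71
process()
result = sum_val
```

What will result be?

Step 1: sum_val = 47 globally.
Step 2: process() declares global sum_val and sets it to 71.
Step 3: After process(), global sum_val = 71. result = 71

The answer is 71.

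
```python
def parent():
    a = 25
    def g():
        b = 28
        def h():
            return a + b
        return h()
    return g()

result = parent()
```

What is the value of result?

Step 1: parent() defines a = 25. g() defines b = 28.
Step 2: h() accesses both from enclosing scopes: a = 25, b = 28.
Step 3: result = 25 + 28 = 53

The answer is 53.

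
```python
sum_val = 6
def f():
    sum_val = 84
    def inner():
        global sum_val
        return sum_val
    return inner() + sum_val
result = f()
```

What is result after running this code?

Step 1: Global sum_val = 6. f() shadows with local sum_val = 84.
Step 2: inner() uses global keyword, so inner() returns global sum_val = 6.
Step 3: f() returns 6 + 84 = 90

The answer is 90.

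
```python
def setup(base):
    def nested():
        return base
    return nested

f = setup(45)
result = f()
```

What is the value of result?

Step 1: setup(45) creates closure capturing base = 45.
Step 2: f() returns the captured base = 45.
Step 3: result = 45

The answer is 45.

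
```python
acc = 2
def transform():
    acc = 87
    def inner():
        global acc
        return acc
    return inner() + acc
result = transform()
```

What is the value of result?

Step 1: Global acc = 2. transform() shadows with local acc = 87.
Step 2: inner() uses global keyword, so inner() returns global acc = 2.
Step 3: transform() returns 2 + 87 = 89

The answer is 89.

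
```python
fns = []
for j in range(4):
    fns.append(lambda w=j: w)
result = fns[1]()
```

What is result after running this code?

Step 1: Default argument w=j captures j's value at each iteration.
Step 2: fns[1] captured w = 1 when j was 1.
Step 3: result = 1

The answer is 1.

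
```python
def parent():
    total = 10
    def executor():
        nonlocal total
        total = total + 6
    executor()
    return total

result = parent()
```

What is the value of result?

Step 1: parent() sets total = 10.
Step 2: executor() uses nonlocal to modify total in parent's scope: total = 10 + 6 = 16.
Step 3: parent() returns the modified total = 16

The answer is 16.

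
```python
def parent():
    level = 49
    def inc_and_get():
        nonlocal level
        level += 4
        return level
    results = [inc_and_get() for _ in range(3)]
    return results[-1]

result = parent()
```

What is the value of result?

Step 1: level = 49.
Step 2: Three calls to inc_and_get(), each adding 4.
Step 3: Last value = 49 + 4 * 3 = 61

The answer is 61.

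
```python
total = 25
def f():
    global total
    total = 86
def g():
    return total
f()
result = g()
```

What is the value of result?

Step 1: total = 25.
Step 2: f() sets global total = 86.
Step 3: g() reads global total = 86. result = 86

The answer is 86.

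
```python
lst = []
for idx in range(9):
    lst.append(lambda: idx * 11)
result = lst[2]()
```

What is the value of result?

Step 1: All lambdas reference the same variable idx (late binding).
Step 2: After the loop, idx = 8. Every lambda returns idx * 11.
Step 3: lst[2]() = 8 * 11 = 88

The answer is 88.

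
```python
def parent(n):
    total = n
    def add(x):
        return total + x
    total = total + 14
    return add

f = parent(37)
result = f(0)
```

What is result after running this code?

Step 1: parent(37) sets total = 37, then total = 37 + 14 = 51.
Step 2: Closures capture by reference, so add sees total = 51.
Step 3: f(0) returns 51 + 0 = 51

The answer is 51.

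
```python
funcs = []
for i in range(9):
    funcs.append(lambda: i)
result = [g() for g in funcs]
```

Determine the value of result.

Step 1: All 9 lambdas share the same variable i.
Step 2: After the loop, i = 8.
Step 3: Each call returns 8. result = [8, 8, 8, 8, 8, 8, 8, 8, 8]

The answer is [8, 8, 8, 8, 8, 8, 8, 8, 8].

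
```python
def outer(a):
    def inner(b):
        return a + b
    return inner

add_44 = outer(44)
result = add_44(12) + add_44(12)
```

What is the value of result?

Step 1: add_44 captures a = 44.
Step 2: add_44(12) = 44 + 12 = 56, called twice.
Step 3: result = 56 + 56 = 112

The answer is 112.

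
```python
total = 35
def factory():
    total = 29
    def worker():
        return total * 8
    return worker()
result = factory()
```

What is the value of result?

Step 1: factory() shadows global total with total = 29.
Step 2: worker() finds total = 29 in enclosing scope, computes 29 * 8 = 232.
Step 3: result = 232

The answer is 232.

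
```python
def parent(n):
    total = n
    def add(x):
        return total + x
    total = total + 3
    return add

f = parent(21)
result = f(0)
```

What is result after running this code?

Step 1: parent(21) sets total = 21, then total = 21 + 3 = 24.
Step 2: Closures capture by reference, so add sees total = 24.
Step 3: f(0) returns 24 + 0 = 24

The answer is 24.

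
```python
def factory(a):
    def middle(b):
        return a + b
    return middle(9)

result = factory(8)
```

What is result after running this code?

Step 1: factory(8) passes a = 8.
Step 2: middle(9) has b = 9, reads a = 8 from enclosing.
Step 3: result = 8 + 9 = 17

The answer is 17.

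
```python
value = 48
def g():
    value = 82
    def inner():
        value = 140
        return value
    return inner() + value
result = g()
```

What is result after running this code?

Step 1: g() has local value = 82. inner() has local value = 140.
Step 2: inner() returns its local value = 140.
Step 3: g() returns 140 + its own value (82) = 222

The answer is 222.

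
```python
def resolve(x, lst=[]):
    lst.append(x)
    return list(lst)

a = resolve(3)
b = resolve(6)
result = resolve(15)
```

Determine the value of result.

Step 1: Default list is shared. list() creates copies for return values.
Step 2: Internal list grows: [3] -> [3, 6] -> [3, 6, 15].
Step 3: result = [3, 6, 15]

The answer is [3, 6, 15].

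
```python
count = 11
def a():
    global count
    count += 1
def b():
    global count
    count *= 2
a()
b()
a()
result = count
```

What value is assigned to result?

Step 1: count = 11.
Step 2: a(): count = 11 + 1 = 12.
Step 3: b(): count = 12 * 2 = 24.
Step 4: a(): count = 24 + 1 = 25

The answer is 25.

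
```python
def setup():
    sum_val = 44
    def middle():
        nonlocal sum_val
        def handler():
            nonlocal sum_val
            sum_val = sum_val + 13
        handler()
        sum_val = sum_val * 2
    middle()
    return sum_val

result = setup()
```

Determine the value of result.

Step 1: sum_val = 44.
Step 2: handler() adds 13: sum_val = 44 + 13 = 57.
Step 3: middle() doubles: sum_val = 57 * 2 = 114.
Step 4: result = 114

The answer is 114.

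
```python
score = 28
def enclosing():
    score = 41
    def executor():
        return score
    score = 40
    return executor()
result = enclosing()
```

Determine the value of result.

Step 1: enclosing() sets score = 41, then later score = 40.
Step 2: executor() is called after score is reassigned to 40. Closures capture variables by reference, not by value.
Step 3: result = 40

The answer is 40.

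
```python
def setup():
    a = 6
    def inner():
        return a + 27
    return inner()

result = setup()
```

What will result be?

Step 1: setup() defines a = 6.
Step 2: inner() reads a = 6 from enclosing scope, returns 6 + 27 = 33.
Step 3: result = 33

The answer is 33.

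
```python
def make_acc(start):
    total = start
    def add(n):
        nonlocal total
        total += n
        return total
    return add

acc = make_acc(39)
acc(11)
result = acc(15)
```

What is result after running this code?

Step 1: make_acc(39) creates closure with total = 39.
Step 2: First acc(11): total = 39 + 11 = 50.
Step 3: Second acc(15): total = 50 + 15 = 65. result = 65

The answer is 65.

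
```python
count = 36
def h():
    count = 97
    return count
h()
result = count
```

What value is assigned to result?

Step 1: Global count = 36.
Step 2: h() creates local count = 97 (shadow, not modification).
Step 3: After h() returns, global count is unchanged. result = 36

The answer is 36.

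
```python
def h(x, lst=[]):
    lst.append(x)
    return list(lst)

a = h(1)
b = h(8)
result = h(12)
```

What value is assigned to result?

Step 1: Default list is shared. list() creates copies for return values.
Step 2: Internal list grows: [1] -> [1, 8] -> [1, 8, 12].
Step 3: result = [1, 8, 12]

The answer is [1, 8, 12].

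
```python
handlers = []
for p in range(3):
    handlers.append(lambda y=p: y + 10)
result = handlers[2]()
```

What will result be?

Step 1: Default argument y=p captures p's value at definition time.
Step 2: handlers[2] was defined when p = 2, so y defaults to 2.
Step 3: result = 2 + 10 = 12 (default arg fixes the late binding issue)

The answer is 12.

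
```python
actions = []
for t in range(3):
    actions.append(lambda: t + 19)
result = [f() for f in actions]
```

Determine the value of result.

Step 1: All lambdas capture t by reference. After the loop, t = 2.
Step 2: Each call returns 2 + 19 = 21.
Step 3: result = [21, 21, 21]

The answer is [21, 21, 21].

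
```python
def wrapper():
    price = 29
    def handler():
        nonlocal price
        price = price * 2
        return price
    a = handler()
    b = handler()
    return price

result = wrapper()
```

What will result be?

Step 1: price starts at 29.
Step 2: First handler(): price = 29 * 2 = 58.
Step 3: Second handler(): price = 58 * 2 = 116.
Step 4: result = 116

The answer is 116.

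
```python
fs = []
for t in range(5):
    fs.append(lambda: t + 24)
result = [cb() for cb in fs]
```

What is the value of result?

Step 1: All lambdas capture t by reference. After the loop, t = 4.
Step 2: Each call returns 4 + 24 = 28.
Step 3: result = [28, 28, 28, 28, 28]

The answer is [28, 28, 28, 28, 28].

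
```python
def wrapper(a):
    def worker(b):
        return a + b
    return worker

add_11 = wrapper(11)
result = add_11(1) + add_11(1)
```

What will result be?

Step 1: add_11 captures a = 11.
Step 2: add_11(1) = 11 + 1 = 12, called twice.
Step 3: result = 12 + 12 = 24

The answer is 24.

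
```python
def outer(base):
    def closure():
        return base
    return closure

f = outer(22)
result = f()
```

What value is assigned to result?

Step 1: outer(22) creates closure capturing base = 22.
Step 2: f() returns the captured base = 22.
Step 3: result = 22

The answer is 22.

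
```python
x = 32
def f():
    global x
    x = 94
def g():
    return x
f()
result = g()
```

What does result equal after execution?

Step 1: x = 32.
Step 2: f() sets global x = 94.
Step 3: g() reads global x = 94. result = 94

The answer is 94.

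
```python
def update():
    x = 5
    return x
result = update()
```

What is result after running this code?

Step 1: update() defines x = 5 in its local scope.
Step 2: return x finds the local variable x = 5.
Step 3: result = 5

The answer is 5.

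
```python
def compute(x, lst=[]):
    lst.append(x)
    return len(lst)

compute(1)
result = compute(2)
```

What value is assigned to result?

Step 1: Mutable default list persists between calls.
Step 2: First call: lst = [1], len = 1. Second call: lst = [1, 2], len = 2.
Step 3: result = 2

The answer is 2.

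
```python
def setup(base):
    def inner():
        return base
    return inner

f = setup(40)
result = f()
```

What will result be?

Step 1: setup(40) creates closure capturing base = 40.
Step 2: f() returns the captured base = 40.
Step 3: result = 40

The answer is 40.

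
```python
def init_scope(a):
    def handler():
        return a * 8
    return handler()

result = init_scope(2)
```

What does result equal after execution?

Step 1: init_scope(2) binds parameter a = 2.
Step 2: handler() accesses a = 2 from enclosing scope.
Step 3: result = 2 * 8 = 16

The answer is 16.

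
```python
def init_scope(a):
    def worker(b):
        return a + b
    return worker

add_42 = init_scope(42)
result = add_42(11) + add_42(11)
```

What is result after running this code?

Step 1: add_42 captures a = 42.
Step 2: add_42(11) = 42 + 11 = 53, called twice.
Step 3: result = 53 + 53 = 106

The answer is 106.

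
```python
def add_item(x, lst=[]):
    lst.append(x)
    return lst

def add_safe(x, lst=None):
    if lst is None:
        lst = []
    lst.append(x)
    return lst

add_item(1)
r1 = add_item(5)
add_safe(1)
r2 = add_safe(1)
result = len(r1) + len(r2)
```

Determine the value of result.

Step 1: add_item shares mutable default: after 2 calls, lst = [1, 5], len = 2.
Step 2: add_safe creates fresh list each time: r2 = [1], len = 1.
Step 3: result = 2 + 1 = 3

The answer is 3.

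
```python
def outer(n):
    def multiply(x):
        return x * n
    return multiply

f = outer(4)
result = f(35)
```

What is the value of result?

Step 1: outer(4) returns multiply closure with n = 4.
Step 2: f(35) computes 35 * 4 = 140.
Step 3: result = 140

The answer is 140.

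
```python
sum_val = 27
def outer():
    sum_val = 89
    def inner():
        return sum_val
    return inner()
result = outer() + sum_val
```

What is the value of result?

Step 1: Global sum_val = 27. outer() shadows with sum_val = 89.
Step 2: inner() returns enclosing sum_val = 89. outer() = 89.
Step 3: result = 89 + global sum_val (27) = 116

The answer is 116.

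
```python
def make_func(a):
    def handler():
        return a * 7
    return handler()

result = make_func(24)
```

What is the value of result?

Step 1: make_func(24) binds parameter a = 24.
Step 2: handler() accesses a = 24 from enclosing scope.
Step 3: result = 24 * 7 = 168

The answer is 168.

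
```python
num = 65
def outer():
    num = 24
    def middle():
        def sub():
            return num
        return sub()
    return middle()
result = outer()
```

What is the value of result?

Step 1: outer() defines num = 24. middle() and sub() have no local num.
Step 2: sub() checks local (none), enclosing middle() (none), enclosing outer() and finds num = 24.
Step 3: result = 24

The answer is 24.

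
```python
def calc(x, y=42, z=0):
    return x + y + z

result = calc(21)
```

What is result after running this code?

Step 1: calc(21) uses defaults y = 42, z = 0.
Step 2: Returns 21 + 42 + 0 = 63.
Step 3: result = 63

The answer is 63.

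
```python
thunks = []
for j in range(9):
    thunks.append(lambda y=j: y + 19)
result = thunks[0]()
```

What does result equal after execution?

Step 1: Default argument y=j captures j's value at definition time.
Step 2: thunks[0] was defined when j = 0, so y defaults to 0.
Step 3: result = 0 + 19 = 19 (default arg fixes the late binding issue)

The answer is 19.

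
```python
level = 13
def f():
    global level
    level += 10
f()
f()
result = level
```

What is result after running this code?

Step 1: level = 13.
Step 2: First f(): level = 13 + 10 = 23.
Step 3: Second f(): level = 23 + 10 = 33. result = 33

The answer is 33.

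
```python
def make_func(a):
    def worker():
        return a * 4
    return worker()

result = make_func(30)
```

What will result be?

Step 1: make_func(30) binds parameter a = 30.
Step 2: worker() accesses a = 30 from enclosing scope.
Step 3: result = 30 * 4 = 120

The answer is 120.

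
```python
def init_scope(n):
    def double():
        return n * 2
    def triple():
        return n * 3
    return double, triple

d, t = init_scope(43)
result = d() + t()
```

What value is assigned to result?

Step 1: Both closures capture the same n = 43.
Step 2: d() = 43 * 2 = 86, t() = 43 * 3 = 129.
Step 3: result = 86 + 129 = 215

The answer is 215.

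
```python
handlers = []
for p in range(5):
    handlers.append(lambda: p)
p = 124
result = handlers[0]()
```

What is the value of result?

Step 1: Lambdas capture the variable p by reference, not by value.
Step 2: After the loop, p is reassigned to 124.
Step 3: handlers[0]() looks up the current p = 124. result = 124

The answer is 124.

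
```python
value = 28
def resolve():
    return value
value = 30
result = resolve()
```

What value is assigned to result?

Step 1: value is first set to 28, then reassigned to 30.
Step 2: resolve() is called after the reassignment, so it looks up the current global value = 30.
Step 3: result = 30

The answer is 30.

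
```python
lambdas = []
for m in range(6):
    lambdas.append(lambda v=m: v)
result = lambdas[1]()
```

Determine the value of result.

Step 1: Default argument v=m captures m's value at each iteration.
Step 2: lambdas[1] captured v = 1 when m was 1.
Step 3: result = 1

The answer is 1.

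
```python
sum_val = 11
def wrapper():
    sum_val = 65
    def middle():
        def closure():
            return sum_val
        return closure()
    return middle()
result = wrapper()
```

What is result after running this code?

Step 1: wrapper() defines sum_val = 65. middle() and closure() have no local sum_val.
Step 2: closure() checks local (none), enclosing middle() (none), enclosing wrapper() and finds sum_val = 65.
Step 3: result = 65

The answer is 65.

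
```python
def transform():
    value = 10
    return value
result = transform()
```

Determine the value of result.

Step 1: transform() defines value = 10 in its local scope.
Step 2: return value finds the local variable value = 10.
Step 3: result = 10

The answer is 10.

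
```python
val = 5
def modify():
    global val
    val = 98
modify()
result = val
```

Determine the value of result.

Step 1: val = 5 globally.
Step 2: modify() declares global val and sets it to 98.
Step 3: After modify(), global val = 98. result = 98

The answer is 98.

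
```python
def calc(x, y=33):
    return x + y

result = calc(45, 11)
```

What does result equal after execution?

Step 1: calc(45, 11) overrides default y with 11.
Step 2: Returns 45 + 11 = 56.
Step 3: result = 56

The answer is 56.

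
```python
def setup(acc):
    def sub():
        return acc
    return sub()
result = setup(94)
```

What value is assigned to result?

Step 1: setup(94) binds parameter acc = 94.
Step 2: sub() looks up acc in enclosing scope and finds the parameter acc = 94.
Step 3: result = 94

The answer is 94.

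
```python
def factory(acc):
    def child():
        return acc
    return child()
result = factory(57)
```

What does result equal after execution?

Step 1: factory(57) binds parameter acc = 57.
Step 2: child() looks up acc in enclosing scope and finds the parameter acc = 57.
Step 3: result = 57

The answer is 57.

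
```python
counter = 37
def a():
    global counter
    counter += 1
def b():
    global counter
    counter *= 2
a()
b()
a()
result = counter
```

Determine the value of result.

Step 1: counter = 37.
Step 2: a(): counter = 37 + 1 = 38.
Step 3: b(): counter = 38 * 2 = 76.
Step 4: a(): counter = 76 + 1 = 77

The answer is 77.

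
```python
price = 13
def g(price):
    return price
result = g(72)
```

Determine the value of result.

Step 1: Global price = 13.
Step 2: g(72) takes parameter price = 72, which shadows the global.
Step 3: result = 72

The answer is 72.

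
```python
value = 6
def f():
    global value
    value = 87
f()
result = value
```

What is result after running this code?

Step 1: value = 6 globally.
Step 2: f() declares global value and sets it to 87.
Step 3: After f(), global value = 87. result = 87

The answer is 87.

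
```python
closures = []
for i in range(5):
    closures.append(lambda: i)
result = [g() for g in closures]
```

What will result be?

Step 1: All 5 lambdas share the same variable i.
Step 2: After the loop, i = 4.
Step 3: Each call returns 4. result = [4, 4, 4, 4, 4]

The answer is [4, 4, 4, 4, 4].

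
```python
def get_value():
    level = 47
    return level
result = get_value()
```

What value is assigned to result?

Step 1: get_value() defines level = 47 in its local scope.
Step 2: return level finds the local variable level = 47.
Step 3: result = 47

The answer is 47.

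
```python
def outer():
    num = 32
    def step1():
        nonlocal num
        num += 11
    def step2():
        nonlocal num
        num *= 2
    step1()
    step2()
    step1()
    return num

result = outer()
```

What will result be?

Step 1: num = 32.
Step 2: step1(): num = 32 + 11 = 43.
Step 3: step2(): num = 43 * 2 = 86.
Step 4: step1(): num = 86 + 11 = 97. result = 97

The answer is 97.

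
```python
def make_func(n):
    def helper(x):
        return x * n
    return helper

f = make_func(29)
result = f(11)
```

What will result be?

Step 1: make_func(29) creates a closure capturing n = 29.
Step 2: f(11) computes 11 * 29 = 319.
Step 3: result = 319

The answer is 319.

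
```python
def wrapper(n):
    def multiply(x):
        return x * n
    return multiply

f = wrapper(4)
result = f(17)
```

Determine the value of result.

Step 1: wrapper(4) returns multiply closure with n = 4.
Step 2: f(17) computes 17 * 4 = 68.
Step 3: result = 68

The answer is 68.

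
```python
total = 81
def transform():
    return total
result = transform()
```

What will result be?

Step 1: total = 81 is defined in the global scope.
Step 2: transform() looks up total. No local total exists, so Python checks the global scope via LEGB rule and finds total = 81.
Step 3: result = 81

The answer is 81.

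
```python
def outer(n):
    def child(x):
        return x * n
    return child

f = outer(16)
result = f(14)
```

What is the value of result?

Step 1: outer(16) creates a closure capturing n = 16.
Step 2: f(14) computes 14 * 16 = 224.
Step 3: result = 224

The answer is 224.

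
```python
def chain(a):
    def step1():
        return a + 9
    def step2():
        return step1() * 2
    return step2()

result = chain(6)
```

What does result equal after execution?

Step 1: chain(6) captures a = 6.
Step 2: step2() calls step1() which returns 6 + 9 = 15.
Step 3: step2() returns 15 * 2 = 30

The answer is 30.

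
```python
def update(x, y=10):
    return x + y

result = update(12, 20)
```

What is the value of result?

Step 1: update(12, 20) overrides default y with 20.
Step 2: Returns 12 + 20 = 32.
Step 3: result = 32

The answer is 32.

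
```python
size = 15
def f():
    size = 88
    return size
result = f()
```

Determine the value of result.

Step 1: Global size = 15.
Step 2: f() creates local size = 88, shadowing the global.
Step 3: Returns local size = 88. result = 88

The answer is 88.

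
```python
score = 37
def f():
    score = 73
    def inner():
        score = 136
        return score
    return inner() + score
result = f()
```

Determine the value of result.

Step 1: f() has local score = 73. inner() has local score = 136.
Step 2: inner() returns its local score = 136.
Step 3: f() returns 136 + its own score (73) = 209

The answer is 209.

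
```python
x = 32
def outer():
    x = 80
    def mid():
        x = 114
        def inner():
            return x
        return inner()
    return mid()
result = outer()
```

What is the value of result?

Step 1: Three levels of shadowing: global 32, outer 80, mid 114.
Step 2: inner() finds x = 114 in enclosing mid() scope.
Step 3: result = 114

The answer is 114.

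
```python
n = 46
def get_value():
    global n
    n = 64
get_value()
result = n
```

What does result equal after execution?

Step 1: n = 46 globally.
Step 2: get_value() declares global n and sets it to 64.
Step 3: After get_value(), global n = 64. result = 64

The answer is 64.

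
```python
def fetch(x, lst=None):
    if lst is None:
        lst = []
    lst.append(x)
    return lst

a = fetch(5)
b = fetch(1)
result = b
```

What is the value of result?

Step 1: None default with guard creates a NEW list each call.
Step 2: a = [5] (fresh list). b = [1] (another fresh list).
Step 3: result = [1] (this is the fix for mutable default)

The answer is [1].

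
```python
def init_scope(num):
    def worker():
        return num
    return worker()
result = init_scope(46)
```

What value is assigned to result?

Step 1: init_scope(46) binds parameter num = 46.
Step 2: worker() looks up num in enclosing scope and finds the parameter num = 46.
Step 3: result = 46

The answer is 46.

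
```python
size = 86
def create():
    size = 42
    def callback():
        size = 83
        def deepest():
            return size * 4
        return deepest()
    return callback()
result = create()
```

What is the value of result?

Step 1: deepest() looks up size through LEGB: not local, finds size = 83 in enclosing callback().
Step 2: Returns 83 * 4 = 332.
Step 3: result = 332

The answer is 332.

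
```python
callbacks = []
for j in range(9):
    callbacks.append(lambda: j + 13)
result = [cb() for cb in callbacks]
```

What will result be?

Step 1: All lambdas capture j by reference. After the loop, j = 8.
Step 2: Each call returns 8 + 13 = 21.
Step 3: result = [21, 21, 21, 21, 21, 21, 21, 21, 21]

The answer is [21, 21, 21, 21, 21, 21, 21, 21, 21].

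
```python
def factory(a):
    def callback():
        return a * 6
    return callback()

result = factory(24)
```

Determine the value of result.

Step 1: factory(24) binds parameter a = 24.
Step 2: callback() accesses a = 24 from enclosing scope.
Step 3: result = 24 * 6 = 144

The answer is 144.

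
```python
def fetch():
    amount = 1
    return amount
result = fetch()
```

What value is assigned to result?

Step 1: fetch() defines amount = 1 in its local scope.
Step 2: return amount finds the local variable amount = 1.
Step 3: result = 1

The answer is 1.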